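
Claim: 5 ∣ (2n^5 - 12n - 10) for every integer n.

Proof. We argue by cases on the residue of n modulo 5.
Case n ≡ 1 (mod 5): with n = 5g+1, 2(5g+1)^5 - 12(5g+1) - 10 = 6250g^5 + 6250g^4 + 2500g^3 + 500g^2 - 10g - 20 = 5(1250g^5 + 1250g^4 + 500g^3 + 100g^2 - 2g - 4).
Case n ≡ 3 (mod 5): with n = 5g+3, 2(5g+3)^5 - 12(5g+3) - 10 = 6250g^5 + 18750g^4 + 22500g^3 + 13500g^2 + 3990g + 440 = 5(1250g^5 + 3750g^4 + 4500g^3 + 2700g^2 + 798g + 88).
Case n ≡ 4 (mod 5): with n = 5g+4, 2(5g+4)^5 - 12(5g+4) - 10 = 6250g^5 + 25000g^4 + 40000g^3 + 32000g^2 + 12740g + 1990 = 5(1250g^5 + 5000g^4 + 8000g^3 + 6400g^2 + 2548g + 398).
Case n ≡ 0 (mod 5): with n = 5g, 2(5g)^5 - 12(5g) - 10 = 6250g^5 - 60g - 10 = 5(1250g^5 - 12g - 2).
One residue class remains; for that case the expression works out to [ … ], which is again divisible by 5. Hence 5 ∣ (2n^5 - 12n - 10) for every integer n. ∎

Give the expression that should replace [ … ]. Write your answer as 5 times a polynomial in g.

5(1250g^5 + 2500g^4 + 2000g^3 + 800g^2 + 148g + 6)

Only n ≡ 2 (mod 5) is unaccounted for. Put n = 5g+2:
2(5g+2)^5 - 12(5g+2) - 10 expands to 6250g^5 + 12500g^4 + 10000g^3 + 4000g^2 + 740g + 30,
and factoring out 5 leaves 5(1250g^5 + 2500g^4 + 2000g^3 + 800g^2 + 148g + 6).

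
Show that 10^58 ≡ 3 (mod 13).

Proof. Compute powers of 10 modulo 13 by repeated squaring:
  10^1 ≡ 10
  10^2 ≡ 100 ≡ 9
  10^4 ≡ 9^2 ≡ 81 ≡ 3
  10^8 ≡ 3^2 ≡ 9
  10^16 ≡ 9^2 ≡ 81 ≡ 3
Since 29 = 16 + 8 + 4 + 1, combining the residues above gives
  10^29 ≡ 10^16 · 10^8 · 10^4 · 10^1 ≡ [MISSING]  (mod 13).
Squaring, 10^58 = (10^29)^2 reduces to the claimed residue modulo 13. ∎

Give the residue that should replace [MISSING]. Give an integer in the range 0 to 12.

10^16 · 10^8 · 10^4 · 10^1 ≡ 3 · 9 · 3 · 10 = 810.
810 mod 13 = 4, so 10^29 ≡ 4 (mod 13).

4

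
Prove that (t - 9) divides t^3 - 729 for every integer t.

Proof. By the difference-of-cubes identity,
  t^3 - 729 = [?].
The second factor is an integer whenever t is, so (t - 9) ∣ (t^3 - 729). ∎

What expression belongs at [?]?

Polynomial division of t^3 - 729 by t - 9 leaves remainder 0 and quotient t^2 + 9t + 81.
Hence t^3 - 729 = (t - 9)(t^2 + 9t + 81).

(t - 9)(t^2 + 9t + 81)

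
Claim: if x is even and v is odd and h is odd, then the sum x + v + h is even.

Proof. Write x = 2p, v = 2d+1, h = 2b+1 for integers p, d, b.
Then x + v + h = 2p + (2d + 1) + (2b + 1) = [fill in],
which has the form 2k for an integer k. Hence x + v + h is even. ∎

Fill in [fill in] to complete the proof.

2p + (2d + 1) + (2b + 1) = 2b + 2d + 2p + 2
= 2(b + d + p + 1).
Since b + d + p + 1 is an integer, the sum is of the form 2k for an integer k.

2(b + d + p + 1)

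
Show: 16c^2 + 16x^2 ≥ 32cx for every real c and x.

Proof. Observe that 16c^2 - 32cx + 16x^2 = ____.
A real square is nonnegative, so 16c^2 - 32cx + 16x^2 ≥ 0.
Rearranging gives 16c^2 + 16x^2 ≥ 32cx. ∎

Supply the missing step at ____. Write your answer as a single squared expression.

The leading and trailing coefficients are 4^2 and 4^2, and 32 = 2·4·4, so the trinomial is (4c - 4x)^2.
Hence 16c^2 - 32cx + 16x^2 ≥ 0.

(4c - 4x)^2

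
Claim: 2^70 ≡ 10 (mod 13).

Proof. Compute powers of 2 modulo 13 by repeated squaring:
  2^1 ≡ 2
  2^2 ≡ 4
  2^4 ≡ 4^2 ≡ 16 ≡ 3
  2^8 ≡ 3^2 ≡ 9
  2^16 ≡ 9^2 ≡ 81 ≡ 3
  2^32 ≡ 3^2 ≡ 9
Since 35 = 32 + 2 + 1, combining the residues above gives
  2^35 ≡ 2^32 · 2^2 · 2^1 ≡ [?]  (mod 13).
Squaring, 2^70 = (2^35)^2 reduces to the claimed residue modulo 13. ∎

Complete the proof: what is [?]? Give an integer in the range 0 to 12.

7

Multiply the listed residues: 9 · 4 · 2 = 36 → 72.
Reducing modulo 13: 72 = 5·13 + 7, so 2^35 ≡ 7.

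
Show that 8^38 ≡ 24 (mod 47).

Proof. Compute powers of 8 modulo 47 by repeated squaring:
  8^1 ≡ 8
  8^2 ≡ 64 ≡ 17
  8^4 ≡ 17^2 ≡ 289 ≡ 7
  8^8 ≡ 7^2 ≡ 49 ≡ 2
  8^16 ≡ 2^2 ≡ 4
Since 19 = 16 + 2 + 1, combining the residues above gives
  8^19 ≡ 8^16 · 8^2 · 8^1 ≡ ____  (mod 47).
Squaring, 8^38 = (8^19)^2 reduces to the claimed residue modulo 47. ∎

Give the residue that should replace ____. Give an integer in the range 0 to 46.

Multiply the listed residues: 4 · 17 · 8 = 68 → 544.
Reducing modulo 47: 544 = 11·47 + 27, so 8^19 ≡ 27.

27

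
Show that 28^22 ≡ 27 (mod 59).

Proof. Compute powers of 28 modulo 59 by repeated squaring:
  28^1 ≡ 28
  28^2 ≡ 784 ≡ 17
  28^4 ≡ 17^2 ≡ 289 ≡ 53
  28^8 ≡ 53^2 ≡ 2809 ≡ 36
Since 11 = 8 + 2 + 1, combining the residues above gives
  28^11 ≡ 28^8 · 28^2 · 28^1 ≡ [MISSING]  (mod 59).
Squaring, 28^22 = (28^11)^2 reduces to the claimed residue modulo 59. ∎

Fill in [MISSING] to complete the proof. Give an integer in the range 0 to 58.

26

Multiply the listed residues: 36 · 17 · 28 = 612 → 17136.
Reducing modulo 59: 17136 = 290·59 + 26, so 28^11 ≡ 26.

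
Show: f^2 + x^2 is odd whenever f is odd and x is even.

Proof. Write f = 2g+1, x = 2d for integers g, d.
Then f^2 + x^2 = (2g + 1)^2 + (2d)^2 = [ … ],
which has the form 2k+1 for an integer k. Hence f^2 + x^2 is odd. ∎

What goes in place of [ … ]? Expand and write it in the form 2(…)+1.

Expanding: (2g + 1)^2 + (2d)^2 = 4d^2 + 4g^2 + 4g + 1.
Every term except the constant is even, so this is 2(2d^2 + 2g^2 + 2g) + 1,
and 2d^2 + 2g^2 + 2g ∈ ℤ gives the required form.

2(2d^2 + 2g^2 + 2g) + 1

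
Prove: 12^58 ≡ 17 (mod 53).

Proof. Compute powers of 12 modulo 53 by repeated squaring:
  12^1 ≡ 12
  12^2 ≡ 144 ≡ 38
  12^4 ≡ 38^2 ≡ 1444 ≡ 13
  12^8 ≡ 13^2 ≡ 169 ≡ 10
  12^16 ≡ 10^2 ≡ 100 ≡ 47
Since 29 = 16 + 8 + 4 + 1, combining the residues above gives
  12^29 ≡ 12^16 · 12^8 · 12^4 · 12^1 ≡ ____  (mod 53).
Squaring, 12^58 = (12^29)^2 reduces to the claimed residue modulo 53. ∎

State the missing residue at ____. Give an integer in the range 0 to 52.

Multiply the listed residues: 47 · 10 · 13 · 12 = 470 → 6110 → 73320.
Reducing modulo 53: 73320 = 1383·53 + 21, so 12^29 ≡ 21.

21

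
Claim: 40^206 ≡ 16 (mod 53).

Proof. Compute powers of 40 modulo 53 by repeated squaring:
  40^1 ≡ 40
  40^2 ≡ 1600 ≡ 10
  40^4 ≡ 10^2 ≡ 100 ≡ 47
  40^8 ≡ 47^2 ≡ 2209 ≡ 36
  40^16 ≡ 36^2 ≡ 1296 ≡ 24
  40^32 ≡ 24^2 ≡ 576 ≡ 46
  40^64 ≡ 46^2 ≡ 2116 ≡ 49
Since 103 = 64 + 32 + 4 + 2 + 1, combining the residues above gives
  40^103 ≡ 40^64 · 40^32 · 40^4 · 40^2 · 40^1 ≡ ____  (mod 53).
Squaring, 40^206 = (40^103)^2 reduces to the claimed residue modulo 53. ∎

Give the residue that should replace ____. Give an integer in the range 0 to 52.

4

Multiply the listed residues: 49 · 46 · 47 · 10 · 40 = 2254 → 105938 → 1059380 → 42375200.
Reducing modulo 53: 42375200 = 799532·53 + 4, so 40^103 ≡ 4.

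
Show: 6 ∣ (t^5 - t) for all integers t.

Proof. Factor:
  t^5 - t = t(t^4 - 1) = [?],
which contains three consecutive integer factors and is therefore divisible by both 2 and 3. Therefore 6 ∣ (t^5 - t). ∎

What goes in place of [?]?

(t - 1)t(t + 1)(t^2 + 1)

t^4 - 1 = (t^2 - 1)(t^2 + 1), and t^2 - 1 = (t-1)(t+1).
So t(t^4 - 1) = (t - 1)t(t + 1)(t^2 + 1).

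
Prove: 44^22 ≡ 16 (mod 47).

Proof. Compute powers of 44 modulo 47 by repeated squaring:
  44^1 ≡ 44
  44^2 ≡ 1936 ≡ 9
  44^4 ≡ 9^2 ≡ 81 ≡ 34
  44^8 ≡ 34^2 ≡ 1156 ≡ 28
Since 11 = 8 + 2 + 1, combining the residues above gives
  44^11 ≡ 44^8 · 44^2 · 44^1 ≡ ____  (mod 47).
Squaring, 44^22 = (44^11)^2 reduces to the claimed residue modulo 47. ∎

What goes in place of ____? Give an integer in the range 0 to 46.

43

Multiply the listed residues: 28 · 9 · 44 = 252 → 11088.
Reducing modulo 47: 11088 = 235·47 + 43, so 44^11 ≡ 43.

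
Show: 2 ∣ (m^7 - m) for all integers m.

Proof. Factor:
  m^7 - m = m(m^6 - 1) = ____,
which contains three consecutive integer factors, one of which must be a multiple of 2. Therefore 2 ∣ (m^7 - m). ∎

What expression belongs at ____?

(m - 1)m(m + 1)(m^4 + m^2 + 1)

m^6 - 1 = (m^2 - 1)(m^4 + m^2 + 1), and m^2 - 1 = (m-1)(m+1).
So m(m^6 - 1) = (m - 1)m(m + 1)(m^4 + m^2 + 1).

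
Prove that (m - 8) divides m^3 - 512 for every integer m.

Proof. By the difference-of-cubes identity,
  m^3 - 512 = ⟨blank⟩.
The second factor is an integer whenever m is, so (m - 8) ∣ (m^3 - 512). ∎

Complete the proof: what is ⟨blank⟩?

a^3 - b^3 = (a - b)(a^2 + ab + b^2). With a = m, b = 8:
m^3 - 512 = (m - 8)(m^2 + 8m + 64).

(m - 8)(m^2 + 8m + 64)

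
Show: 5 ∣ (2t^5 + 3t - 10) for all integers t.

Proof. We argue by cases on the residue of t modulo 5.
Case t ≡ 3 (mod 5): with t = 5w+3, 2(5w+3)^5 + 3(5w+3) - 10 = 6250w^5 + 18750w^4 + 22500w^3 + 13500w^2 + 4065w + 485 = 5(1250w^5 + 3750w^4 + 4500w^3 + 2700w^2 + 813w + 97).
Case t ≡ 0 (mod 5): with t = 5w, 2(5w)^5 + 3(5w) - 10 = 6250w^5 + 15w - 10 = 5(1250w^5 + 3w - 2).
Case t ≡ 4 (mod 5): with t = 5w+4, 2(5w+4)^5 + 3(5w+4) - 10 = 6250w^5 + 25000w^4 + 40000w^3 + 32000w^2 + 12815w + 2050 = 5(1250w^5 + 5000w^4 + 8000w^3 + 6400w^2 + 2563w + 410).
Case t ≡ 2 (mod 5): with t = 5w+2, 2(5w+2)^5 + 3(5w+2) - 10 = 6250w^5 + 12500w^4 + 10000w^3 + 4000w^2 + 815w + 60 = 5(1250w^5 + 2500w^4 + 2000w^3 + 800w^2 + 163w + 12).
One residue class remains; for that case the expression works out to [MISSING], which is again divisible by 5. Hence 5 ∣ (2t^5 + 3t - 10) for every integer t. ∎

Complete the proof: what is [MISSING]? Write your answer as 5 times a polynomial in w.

5(1250w^5 + 1250w^4 + 500w^3 + 100w^2 + 13w - 1)

The residues treated are {3, 0, 4, 2}, so the missing case is t ≡ 1 (mod 5); write t = 5w+1.
Then 2(5w+1)^5 + 3(5w+1) - 10 = 6250w^5 + 6250w^4 + 2500w^3 + 500w^2 + 65w - 5 = 5(1250w^5 + 1250w^4 + 500w^3 + 100w^2 + 13w - 1).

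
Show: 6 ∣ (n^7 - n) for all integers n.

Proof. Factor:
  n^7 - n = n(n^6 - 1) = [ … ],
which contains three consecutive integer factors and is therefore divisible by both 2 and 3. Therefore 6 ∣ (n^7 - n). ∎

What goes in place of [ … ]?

n^6 - 1 = (n^2 - 1)(n^4 + n^2 + 1), and n^2 - 1 = (n-1)(n+1).
So n(n^6 - 1) = (n - 1)n(n + 1)(n^4 + n^2 + 1).

(n - 1)n(n + 1)(n^4 + n^2 + 1)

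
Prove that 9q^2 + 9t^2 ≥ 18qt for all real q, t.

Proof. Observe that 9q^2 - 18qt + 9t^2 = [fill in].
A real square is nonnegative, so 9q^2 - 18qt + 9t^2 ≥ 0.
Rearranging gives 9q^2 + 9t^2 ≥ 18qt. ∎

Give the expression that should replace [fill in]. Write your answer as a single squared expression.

The leading and trailing coefficients are 3^2 and 3^2, and 18 = 2·3·3, so the trinomial is (3q - 3t)^2.
Hence 9q^2 - 18qt + 9t^2 ≥ 0.

(3q - 3t)^2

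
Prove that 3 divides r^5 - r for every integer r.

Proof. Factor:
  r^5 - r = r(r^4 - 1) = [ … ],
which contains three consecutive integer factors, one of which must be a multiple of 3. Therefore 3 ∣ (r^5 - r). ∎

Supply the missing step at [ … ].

(r - 1)r(r + 1)(r^2 + 1)

r^4 - 1 = (r^2 - 1)(r^2 + 1), and r^2 - 1 = (r-1)(r+1).
So r(r^4 - 1) = (r - 1)r(r + 1)(r^2 + 1).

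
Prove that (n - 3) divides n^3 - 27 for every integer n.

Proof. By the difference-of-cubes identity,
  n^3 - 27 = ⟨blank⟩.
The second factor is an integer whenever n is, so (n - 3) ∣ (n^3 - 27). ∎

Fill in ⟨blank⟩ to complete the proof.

a^3 - b^3 = (a - b)(a^2 + ab + b^2). With a = n, b = 3:
n^3 - 27 = (n - 3)(n^2 + 3n + 9).

(n - 3)(n^2 + 3n + 9)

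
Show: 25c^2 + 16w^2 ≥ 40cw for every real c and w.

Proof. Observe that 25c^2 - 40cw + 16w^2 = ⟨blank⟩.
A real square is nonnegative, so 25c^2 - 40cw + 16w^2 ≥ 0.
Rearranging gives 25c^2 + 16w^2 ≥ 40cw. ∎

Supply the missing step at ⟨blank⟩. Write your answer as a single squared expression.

The leading and trailing coefficients are 5^2 and 4^2, and 40 = 2·5·4, so the trinomial is (5c - 4w)^2.
Hence 25c^2 - 40cw + 16w^2 ≥ 0.

(5c - 4w)^2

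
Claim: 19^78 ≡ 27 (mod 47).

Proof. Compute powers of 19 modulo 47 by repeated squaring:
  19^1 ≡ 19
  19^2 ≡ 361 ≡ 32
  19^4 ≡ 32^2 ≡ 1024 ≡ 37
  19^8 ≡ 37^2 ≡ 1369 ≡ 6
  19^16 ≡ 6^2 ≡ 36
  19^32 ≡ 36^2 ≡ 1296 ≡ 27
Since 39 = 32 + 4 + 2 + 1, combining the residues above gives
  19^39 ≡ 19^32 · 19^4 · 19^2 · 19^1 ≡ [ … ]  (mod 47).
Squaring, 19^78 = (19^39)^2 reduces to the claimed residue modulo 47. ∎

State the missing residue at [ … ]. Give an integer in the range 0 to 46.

11

19^32 · 19^4 · 19^2 · 19^1 ≡ 27 · 37 · 32 · 19 = 607392.
607392 mod 47 = 11, so 19^39 ≡ 11 (mod 47).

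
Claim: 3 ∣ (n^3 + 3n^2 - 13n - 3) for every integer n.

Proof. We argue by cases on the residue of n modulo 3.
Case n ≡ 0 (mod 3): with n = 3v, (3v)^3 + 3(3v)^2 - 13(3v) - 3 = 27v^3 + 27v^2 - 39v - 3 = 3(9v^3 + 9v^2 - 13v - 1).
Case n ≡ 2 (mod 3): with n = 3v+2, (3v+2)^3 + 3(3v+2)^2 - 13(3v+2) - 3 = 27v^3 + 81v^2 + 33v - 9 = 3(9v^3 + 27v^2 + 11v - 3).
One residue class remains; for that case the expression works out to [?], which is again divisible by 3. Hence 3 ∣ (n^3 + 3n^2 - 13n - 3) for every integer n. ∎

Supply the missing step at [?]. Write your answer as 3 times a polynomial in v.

3(9v^3 + 18v^2 - 4v - 4)

Only n ≡ 1 (mod 3) is unaccounted for. Put n = 3v+1:
(3v+1)^3 + 3(3v+1)^2 - 13(3v+1) - 3 expands to 27v^3 + 54v^2 - 12v - 12,
and factoring out 3 leaves 3(9v^3 + 18v^2 - 4v - 4).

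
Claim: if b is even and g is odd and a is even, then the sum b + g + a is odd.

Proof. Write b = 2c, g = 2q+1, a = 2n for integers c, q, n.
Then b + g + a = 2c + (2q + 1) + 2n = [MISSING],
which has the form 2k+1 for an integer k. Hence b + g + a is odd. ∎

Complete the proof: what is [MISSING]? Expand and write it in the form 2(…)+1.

Expanding: 2c + (2q + 1) + 2n = 2c + 2n + 2q + 1.
Every term except the constant is even, so this is 2(c + n + q) + 1,
and c + n + q ∈ ℤ gives the required form.

2(c + n + q) + 1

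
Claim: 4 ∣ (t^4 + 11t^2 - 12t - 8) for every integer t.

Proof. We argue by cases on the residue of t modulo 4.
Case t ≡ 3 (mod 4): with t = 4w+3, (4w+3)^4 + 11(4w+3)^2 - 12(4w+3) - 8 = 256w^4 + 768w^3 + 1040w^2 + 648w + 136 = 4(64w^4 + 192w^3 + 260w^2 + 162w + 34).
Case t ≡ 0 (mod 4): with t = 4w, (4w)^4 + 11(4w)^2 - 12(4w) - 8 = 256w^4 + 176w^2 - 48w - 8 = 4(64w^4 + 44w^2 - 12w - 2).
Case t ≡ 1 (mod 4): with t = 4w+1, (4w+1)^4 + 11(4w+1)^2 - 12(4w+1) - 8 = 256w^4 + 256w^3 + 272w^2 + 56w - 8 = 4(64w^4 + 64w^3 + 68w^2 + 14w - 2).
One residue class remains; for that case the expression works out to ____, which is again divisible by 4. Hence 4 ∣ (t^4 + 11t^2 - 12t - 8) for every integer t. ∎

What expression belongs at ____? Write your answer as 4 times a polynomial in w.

The residues treated are {3, 0, 1}, so the missing case is t ≡ 2 (mod 4); write t = 4w+2.
Then (4w+2)^4 + 11(4w+2)^2 - 12(4w+2) - 8 = 256w^4 + 512w^3 + 560w^2 + 256w + 28 = 4(64w^4 + 128w^3 + 140w^2 + 64w + 7).

4(64w^4 + 128w^3 + 140w^2 + 64w + 7)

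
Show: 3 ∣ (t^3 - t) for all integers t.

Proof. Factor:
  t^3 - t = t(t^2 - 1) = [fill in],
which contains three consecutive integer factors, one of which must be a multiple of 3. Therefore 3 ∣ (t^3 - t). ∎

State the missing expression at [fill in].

t(t^2 - 1) = t(t - 1)(t + 1) = (t - 1)t(t + 1).
These three factors are consecutive integers, so their product is divisible by 3.

(t - 1)t(t + 1)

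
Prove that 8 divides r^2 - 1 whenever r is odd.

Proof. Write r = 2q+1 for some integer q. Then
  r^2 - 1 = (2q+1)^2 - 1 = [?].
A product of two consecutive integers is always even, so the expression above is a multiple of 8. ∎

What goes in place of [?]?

4q(q + 1)

(2q+1)^2 - 1 = 4q^2 + 4q + 1 - 1 = 4q^2 + 4q = 4q(q+1).
Since q and q+1 are consecutive, q(q+1) is even, and 4·(even) is a multiple of 8.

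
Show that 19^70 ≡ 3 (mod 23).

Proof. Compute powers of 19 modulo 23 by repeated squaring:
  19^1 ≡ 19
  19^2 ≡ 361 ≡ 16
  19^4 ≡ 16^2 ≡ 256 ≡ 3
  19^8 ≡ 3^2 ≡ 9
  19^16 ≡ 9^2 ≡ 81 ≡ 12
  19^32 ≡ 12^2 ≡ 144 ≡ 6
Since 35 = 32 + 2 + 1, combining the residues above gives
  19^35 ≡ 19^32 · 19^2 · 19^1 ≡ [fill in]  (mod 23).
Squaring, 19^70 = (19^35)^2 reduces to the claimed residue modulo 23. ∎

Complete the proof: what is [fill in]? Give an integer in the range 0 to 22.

7

19^32 · 19^2 · 19^1 ≡ 6 · 16 · 19 = 1824.
1824 mod 23 = 7, so 19^35 ≡ 7 (mod 23).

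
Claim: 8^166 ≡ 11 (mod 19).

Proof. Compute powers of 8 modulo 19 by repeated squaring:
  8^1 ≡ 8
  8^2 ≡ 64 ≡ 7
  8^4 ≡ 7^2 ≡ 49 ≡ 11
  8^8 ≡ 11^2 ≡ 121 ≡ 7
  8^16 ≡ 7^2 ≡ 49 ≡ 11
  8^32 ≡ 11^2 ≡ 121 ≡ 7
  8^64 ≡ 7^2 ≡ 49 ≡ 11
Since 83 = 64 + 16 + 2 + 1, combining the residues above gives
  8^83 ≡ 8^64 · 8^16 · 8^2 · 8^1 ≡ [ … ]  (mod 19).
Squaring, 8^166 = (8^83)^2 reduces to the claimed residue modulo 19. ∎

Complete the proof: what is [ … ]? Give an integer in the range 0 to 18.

Multiply the listed residues: 11 · 11 · 7 · 8 = 121 → 847 → 6776.
Reducing modulo 19: 6776 = 356·19 + 12, so 8^83 ≡ 12.

12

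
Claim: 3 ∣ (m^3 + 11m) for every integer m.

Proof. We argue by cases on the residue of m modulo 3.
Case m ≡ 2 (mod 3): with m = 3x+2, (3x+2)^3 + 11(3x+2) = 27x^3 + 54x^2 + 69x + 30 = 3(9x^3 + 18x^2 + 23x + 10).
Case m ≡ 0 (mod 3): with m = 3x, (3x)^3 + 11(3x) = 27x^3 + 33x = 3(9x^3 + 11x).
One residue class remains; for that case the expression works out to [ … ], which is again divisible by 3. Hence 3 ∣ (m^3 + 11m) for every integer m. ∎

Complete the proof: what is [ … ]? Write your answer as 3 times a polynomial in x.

3(9x^3 + 9x^2 + 14x + 4)

Only m ≡ 1 (mod 3) is unaccounted for. Put m = 3x+1:
(3x+1)^3 + 11(3x+1) expands to 27x^3 + 27x^2 + 42x + 12,
and factoring out 3 leaves 3(9x^3 + 9x^2 + 14x + 4).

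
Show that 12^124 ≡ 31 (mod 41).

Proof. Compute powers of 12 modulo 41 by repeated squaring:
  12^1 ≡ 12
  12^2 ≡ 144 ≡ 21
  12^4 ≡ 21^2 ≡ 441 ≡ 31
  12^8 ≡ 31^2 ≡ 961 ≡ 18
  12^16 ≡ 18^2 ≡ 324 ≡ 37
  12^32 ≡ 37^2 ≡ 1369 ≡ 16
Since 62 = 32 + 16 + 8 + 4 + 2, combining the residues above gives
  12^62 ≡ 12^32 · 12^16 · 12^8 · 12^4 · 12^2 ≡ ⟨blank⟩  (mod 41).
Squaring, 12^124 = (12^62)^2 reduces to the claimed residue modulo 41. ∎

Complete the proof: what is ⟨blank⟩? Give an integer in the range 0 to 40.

Multiply the listed residues: 16 · 37 · 18 · 31 · 21 = 592 → 10656 → 330336 → 6937056.
Reducing modulo 41: 6937056 = 169196·41 + 20, so 12^62 ≡ 20.

20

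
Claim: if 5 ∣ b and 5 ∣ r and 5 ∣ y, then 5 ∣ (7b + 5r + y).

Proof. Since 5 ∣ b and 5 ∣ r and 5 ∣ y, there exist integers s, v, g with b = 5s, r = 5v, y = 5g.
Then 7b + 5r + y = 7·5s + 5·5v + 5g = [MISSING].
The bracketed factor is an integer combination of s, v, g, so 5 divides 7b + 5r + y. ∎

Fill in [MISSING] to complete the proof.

Pull the common 5 out of every term: 7·5s + 5·5v + 5g = 5(g + 7s + 5v).
g + 7s + 5v is an integer, which exhibits the divisibility.

5(g + 7s + 5v)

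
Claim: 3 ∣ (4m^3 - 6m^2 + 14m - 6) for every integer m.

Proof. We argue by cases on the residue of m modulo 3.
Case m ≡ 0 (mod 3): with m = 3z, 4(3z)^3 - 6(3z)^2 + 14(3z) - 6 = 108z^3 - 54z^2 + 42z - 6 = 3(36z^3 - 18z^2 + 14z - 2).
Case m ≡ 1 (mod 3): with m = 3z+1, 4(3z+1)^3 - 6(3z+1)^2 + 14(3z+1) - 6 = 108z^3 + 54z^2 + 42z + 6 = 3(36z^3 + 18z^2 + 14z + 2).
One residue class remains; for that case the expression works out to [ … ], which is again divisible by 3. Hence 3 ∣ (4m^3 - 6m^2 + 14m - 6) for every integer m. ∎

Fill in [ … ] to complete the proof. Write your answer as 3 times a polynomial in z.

Only m ≡ 2 (mod 3) is unaccounted for. Put m = 3z+2:
4(3z+2)^3 - 6(3z+2)^2 + 14(3z+2) - 6 expands to 108z^3 + 162z^2 + 114z + 30,
and factoring out 3 leaves 3(36z^3 + 54z^2 + 38z + 10).

3(36z^3 + 54z^2 + 38z + 10)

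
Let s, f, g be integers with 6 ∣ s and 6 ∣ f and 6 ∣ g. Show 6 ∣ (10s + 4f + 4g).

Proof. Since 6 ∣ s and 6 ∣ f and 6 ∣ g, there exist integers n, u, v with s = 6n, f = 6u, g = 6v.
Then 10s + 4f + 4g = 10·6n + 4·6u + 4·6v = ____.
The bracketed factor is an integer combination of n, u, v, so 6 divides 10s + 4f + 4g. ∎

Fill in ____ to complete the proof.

Pull the common 6 out of every term: 10·6n + 4·6u + 4·6v = 6(10n + 4u + 4v).
10n + 4u + 4v is an integer, which exhibits the divisibility.

6(10n + 4u + 4v)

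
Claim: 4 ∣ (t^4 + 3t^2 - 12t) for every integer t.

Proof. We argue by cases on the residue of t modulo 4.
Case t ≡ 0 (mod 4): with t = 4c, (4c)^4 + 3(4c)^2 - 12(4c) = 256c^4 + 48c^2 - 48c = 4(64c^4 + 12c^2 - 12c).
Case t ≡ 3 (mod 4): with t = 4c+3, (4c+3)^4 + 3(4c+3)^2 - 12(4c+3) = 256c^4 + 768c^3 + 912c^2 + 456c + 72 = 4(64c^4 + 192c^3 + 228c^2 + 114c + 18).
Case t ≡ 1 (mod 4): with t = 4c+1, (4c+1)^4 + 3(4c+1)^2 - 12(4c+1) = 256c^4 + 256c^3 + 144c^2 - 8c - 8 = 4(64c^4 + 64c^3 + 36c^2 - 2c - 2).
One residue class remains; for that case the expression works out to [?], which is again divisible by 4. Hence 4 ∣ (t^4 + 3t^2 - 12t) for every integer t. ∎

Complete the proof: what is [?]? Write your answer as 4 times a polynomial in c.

The residues treated are {0, 3, 1}, so the missing case is t ≡ 2 (mod 4); write t = 4c+2.
Then (4c+2)^4 + 3(4c+2)^2 - 12(4c+2) = 256c^4 + 512c^3 + 432c^2 + 128c + 4 = 4(64c^4 + 128c^3 + 108c^2 + 32c + 1).

4(64c^4 + 128c^3 + 108c^2 + 32c + 1)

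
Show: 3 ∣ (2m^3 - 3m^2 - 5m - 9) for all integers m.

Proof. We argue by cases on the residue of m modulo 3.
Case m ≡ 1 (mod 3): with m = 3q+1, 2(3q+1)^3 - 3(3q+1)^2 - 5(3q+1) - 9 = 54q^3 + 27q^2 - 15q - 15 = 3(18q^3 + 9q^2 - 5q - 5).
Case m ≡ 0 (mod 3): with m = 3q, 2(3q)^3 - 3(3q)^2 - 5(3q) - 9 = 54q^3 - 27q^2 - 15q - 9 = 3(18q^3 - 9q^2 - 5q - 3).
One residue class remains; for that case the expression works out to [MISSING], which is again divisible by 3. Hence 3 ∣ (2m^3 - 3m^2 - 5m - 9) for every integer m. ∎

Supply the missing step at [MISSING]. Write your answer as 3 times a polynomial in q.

The residues treated are {1, 0}, so the missing case is m ≡ 2 (mod 3); write m = 3q+2.
Then 2(3q+2)^3 - 3(3q+2)^2 - 5(3q+2) - 9 = 54q^3 + 81q^2 + 21q - 15 = 3(18q^3 + 27q^2 + 7q - 5).

3(18q^3 + 27q^2 + 7q - 5)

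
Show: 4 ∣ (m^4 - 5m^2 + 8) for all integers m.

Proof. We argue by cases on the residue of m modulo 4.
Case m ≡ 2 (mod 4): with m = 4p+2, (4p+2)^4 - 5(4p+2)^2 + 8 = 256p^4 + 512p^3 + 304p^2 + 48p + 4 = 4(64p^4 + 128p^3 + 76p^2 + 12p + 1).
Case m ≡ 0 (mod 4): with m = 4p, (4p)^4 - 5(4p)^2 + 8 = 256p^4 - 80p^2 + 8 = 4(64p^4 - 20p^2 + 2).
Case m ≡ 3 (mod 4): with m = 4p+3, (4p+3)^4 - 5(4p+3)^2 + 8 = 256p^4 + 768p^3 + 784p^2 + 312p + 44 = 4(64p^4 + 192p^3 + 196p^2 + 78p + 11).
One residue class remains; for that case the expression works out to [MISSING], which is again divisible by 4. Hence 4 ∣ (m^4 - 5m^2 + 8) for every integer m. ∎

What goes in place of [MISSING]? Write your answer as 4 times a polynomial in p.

Only m ≡ 1 (mod 4) is unaccounted for. Put m = 4p+1:
(4p+1)^4 - 5(4p+1)^2 + 8 expands to 256p^4 + 256p^3 + 16p^2 - 24p + 4,
and factoring out 4 leaves 4(64p^4 + 64p^3 + 4p^2 - 6p + 1).

4(64p^4 + 64p^3 + 4p^2 - 6p + 1)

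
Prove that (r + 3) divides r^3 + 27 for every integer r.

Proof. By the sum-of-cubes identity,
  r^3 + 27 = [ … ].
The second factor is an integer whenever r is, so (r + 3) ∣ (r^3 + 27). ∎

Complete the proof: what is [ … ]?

a^3 + b^3 = (a + b)(a^2 - ab + b^2). With a = r, b = 3:
r^3 + 27 = (r + 3)(r^2 - 3r + 9).

(r + 3)(r^2 - 3r + 9)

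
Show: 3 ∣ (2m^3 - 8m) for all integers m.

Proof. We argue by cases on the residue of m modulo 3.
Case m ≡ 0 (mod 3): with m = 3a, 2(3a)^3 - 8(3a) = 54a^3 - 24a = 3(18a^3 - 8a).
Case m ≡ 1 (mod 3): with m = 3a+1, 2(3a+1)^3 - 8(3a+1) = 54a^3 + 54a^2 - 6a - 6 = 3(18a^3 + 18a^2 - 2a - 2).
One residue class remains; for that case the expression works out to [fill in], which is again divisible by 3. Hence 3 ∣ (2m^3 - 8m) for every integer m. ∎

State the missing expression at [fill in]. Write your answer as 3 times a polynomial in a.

3(18a^3 + 36a^2 + 16a)

The residues treated are {0, 1}, so the missing case is m ≡ 2 (mod 3); write m = 3a+2.
Then 2(3a+2)^3 - 8(3a+2) = 54a^3 + 108a^2 + 48a = 3(18a^3 + 36a^2 + 16a).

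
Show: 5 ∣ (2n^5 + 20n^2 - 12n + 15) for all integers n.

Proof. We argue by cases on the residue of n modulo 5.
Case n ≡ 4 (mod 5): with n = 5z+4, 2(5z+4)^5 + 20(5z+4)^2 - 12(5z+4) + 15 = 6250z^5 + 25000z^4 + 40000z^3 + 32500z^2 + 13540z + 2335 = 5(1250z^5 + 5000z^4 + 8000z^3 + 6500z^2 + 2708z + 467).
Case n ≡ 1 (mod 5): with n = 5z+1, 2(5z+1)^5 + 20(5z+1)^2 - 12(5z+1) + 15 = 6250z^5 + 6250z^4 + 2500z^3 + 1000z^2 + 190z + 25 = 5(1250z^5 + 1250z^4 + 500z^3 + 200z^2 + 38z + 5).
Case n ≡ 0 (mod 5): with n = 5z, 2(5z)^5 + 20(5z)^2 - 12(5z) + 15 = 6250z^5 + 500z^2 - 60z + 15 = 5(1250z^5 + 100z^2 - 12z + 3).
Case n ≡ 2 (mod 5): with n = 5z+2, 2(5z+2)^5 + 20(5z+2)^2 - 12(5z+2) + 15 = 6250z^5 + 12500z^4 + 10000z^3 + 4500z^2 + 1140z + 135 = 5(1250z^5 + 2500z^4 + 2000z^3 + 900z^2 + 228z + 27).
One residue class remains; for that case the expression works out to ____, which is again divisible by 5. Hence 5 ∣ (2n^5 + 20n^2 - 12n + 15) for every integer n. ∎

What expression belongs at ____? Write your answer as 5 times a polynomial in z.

Only n ≡ 3 (mod 5) is unaccounted for. Put n = 5z+3:
2(5z+3)^5 + 20(5z+3)^2 - 12(5z+3) + 15 expands to 6250z^5 + 18750z^4 + 22500z^3 + 14000z^2 + 4590z + 645,
and factoring out 5 leaves 5(1250z^5 + 3750z^4 + 4500z^3 + 2800z^2 + 918z + 129).

5(1250z^5 + 3750z^4 + 4500z^3 + 2800z^2 + 918z + 129)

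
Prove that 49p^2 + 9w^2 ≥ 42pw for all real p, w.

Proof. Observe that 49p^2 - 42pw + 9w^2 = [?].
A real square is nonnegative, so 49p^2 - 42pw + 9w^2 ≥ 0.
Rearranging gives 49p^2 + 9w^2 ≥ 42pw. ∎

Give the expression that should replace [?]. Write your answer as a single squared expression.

(7p - 3w)^2

The leading and trailing coefficients are 7^2 and 3^2, and 42 = 2·7·3, so the trinomial is (7p - 3w)^2.
Hence 49p^2 - 42pw + 9w^2 ≥ 0.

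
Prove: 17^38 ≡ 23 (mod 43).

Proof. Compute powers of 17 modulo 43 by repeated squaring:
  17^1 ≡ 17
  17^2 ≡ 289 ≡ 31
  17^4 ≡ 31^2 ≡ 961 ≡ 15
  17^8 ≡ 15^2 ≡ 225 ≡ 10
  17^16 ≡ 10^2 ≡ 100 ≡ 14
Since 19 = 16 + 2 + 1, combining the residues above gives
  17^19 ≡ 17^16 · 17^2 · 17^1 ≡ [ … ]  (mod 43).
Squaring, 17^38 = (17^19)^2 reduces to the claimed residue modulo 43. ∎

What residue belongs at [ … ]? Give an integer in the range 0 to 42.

25

Multiply the listed residues: 14 · 31 · 17 = 434 → 7378.
Reducing modulo 43: 7378 = 171·43 + 25, so 17^19 ≡ 25.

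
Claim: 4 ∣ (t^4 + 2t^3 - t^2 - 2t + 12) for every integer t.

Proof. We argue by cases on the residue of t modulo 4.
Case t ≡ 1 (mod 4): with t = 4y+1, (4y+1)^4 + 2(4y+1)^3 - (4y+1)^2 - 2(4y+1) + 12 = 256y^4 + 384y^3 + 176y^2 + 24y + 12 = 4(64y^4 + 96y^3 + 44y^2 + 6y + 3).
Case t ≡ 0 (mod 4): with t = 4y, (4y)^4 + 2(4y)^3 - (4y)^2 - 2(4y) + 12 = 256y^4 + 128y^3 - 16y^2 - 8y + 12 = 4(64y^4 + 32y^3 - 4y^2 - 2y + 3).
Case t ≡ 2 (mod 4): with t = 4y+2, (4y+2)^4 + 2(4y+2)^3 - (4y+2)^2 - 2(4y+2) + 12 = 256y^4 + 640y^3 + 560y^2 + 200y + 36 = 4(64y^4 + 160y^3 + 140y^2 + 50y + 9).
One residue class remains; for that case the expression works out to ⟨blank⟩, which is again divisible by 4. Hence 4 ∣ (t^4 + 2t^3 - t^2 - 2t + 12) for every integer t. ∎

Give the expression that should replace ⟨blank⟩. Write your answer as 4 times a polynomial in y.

4(64y^4 + 224y^3 + 284y^2 + 154y + 33)

The residues treated are {1, 0, 2}, so the missing case is t ≡ 3 (mod 4); write t = 4y+3.
Then (4y+3)^4 + 2(4y+3)^3 - (4y+3)^2 - 2(4y+3) + 12 = 256y^4 + 896y^3 + 1136y^2 + 616y + 132 = 4(64y^4 + 224y^3 + 284y^2 + 154y + 33).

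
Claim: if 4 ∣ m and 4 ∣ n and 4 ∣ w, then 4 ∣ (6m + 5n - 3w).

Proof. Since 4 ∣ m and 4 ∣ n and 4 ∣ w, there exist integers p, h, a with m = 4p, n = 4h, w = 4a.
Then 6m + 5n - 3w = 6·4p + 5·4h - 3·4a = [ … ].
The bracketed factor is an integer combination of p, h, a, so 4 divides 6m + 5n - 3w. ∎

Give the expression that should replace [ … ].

4(-3a + 5h + 6p)

Pull the common 4 out of every term: 6·4p + 5·4h - 3·4a = 4(-3a + 5h + 6p).
-3a + 5h + 6p is an integer, which exhibits the divisibility.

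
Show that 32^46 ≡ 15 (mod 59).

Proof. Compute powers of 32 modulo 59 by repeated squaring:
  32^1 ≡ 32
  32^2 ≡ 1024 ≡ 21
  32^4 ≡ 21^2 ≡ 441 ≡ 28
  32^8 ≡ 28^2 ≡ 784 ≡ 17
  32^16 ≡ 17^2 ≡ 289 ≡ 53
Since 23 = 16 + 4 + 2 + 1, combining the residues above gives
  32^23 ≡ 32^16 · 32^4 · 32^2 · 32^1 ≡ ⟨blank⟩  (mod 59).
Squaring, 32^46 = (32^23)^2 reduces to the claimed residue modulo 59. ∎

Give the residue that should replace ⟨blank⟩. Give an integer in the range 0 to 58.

30

Multiply the listed residues: 53 · 28 · 21 · 32 = 1484 → 31164 → 997248.
Reducing modulo 59: 997248 = 16902·59 + 30, so 32^23 ≡ 30.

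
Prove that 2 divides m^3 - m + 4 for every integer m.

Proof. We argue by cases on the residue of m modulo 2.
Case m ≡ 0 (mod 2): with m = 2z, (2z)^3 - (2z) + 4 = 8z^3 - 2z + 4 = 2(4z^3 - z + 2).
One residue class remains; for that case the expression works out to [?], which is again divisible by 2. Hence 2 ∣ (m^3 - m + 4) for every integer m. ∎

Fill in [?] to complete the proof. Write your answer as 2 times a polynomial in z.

2(4z^3 + 6z^2 + 2z + 2)

The residues treated are {0}, so the missing case is m ≡ 1 (mod 2); write m = 2z+1.
Then (2z+1)^3 - (2z+1) + 4 = 8z^3 + 12z^2 + 4z + 4 = 2(4z^3 + 6z^2 + 2z + 2).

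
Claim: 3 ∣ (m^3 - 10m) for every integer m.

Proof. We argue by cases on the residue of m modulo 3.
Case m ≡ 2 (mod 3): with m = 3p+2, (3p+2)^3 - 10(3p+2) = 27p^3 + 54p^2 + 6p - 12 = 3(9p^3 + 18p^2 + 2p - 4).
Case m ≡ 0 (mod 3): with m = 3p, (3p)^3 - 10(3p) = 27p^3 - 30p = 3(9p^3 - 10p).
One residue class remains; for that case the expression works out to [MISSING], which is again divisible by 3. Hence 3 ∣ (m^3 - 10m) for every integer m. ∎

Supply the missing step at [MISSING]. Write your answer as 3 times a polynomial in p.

3(9p^3 + 9p^2 - 7p - 3)

Only m ≡ 1 (mod 3) is unaccounted for. Put m = 3p+1:
(3p+1)^3 - 10(3p+1) expands to 27p^3 + 27p^2 - 21p - 9,
and factoring out 3 leaves 3(9p^3 + 9p^2 - 7p - 3).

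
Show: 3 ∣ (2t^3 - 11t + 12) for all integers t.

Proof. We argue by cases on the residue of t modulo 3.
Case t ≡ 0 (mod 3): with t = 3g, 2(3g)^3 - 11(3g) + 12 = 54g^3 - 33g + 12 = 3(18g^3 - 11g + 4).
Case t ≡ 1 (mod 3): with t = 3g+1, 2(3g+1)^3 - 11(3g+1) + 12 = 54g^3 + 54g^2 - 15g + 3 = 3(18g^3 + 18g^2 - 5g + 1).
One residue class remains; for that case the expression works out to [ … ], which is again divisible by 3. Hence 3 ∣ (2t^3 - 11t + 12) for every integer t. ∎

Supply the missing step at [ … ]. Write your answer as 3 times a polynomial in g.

3(18g^3 + 36g^2 + 13g + 2)

Only t ≡ 2 (mod 3) is unaccounted for. Put t = 3g+2:
2(3g+2)^3 - 11(3g+2) + 12 expands to 54g^3 + 108g^2 + 39g + 6,
and factoring out 3 leaves 3(18g^3 + 36g^2 + 13g + 2).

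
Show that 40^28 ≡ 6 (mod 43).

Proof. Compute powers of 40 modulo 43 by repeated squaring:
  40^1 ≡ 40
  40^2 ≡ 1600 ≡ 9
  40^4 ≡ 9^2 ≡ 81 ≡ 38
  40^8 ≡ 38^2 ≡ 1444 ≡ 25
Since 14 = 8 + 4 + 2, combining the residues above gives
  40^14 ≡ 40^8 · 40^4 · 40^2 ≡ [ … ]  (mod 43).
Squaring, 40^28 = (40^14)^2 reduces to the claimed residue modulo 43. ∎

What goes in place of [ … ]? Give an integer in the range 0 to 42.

40^8 · 40^4 · 40^2 ≡ 25 · 38 · 9 = 8550.
8550 mod 43 = 36, so 40^14 ≡ 36 (mod 43).

36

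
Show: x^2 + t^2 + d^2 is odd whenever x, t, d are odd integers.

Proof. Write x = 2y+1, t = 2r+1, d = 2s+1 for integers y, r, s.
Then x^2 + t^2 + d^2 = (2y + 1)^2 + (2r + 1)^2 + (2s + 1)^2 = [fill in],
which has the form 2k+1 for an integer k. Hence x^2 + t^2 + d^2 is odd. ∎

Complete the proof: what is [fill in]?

2(2r^2 + 2r + 2s^2 + 2s + 2y^2 + 2y + 1) + 1

Expanding: (2y + 1)^2 + (2r + 1)^2 + (2s + 1)^2 = 4r^2 + 4r + 4s^2 + 4s + 4y^2 + 4y + 3.
Every term except the constant is even, so this is 2(2r^2 + 2r + 2s^2 + 2s + 2y^2 + 2y + 1) + 1,
and 2r^2 + 2r + 2s^2 + 2s + 2y^2 + 2y + 1 ∈ ℤ gives the required form.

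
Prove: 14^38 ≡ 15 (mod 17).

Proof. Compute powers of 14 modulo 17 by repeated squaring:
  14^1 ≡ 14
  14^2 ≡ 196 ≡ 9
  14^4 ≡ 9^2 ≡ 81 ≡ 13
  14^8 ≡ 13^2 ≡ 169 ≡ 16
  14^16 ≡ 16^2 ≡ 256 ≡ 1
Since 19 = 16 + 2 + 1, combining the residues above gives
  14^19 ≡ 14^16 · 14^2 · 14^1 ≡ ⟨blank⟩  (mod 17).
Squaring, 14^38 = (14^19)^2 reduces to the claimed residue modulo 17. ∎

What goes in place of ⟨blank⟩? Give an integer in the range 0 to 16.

Multiply the listed residues: 1 · 9 · 14 = 9 → 126.
Reducing modulo 17: 126 = 7·17 + 7, so 14^19 ≡ 7.

7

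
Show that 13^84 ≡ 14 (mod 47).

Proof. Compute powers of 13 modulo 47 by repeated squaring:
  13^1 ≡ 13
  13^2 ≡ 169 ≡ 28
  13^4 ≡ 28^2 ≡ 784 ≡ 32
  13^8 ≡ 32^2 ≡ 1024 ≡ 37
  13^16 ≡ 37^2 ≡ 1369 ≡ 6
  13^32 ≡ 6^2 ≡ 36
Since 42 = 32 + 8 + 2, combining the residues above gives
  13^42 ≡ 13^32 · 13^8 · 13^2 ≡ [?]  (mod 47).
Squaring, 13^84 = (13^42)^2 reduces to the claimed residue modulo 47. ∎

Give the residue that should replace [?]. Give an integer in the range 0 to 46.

13^32 · 13^8 · 13^2 ≡ 36 · 37 · 28 = 37296.
37296 mod 47 = 25, so 13^42 ≡ 25 (mod 47).

25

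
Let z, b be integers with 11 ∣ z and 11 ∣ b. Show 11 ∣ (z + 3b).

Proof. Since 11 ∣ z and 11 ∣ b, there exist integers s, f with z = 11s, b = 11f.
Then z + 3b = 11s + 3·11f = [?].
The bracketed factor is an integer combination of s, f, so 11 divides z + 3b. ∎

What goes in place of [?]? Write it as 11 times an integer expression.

11(3f + s)

Each term has a factor of 11: 11s + 3·11f = 11·(3f + s).
Since 3f + s is an integer, 11 ∣ (z + 3b).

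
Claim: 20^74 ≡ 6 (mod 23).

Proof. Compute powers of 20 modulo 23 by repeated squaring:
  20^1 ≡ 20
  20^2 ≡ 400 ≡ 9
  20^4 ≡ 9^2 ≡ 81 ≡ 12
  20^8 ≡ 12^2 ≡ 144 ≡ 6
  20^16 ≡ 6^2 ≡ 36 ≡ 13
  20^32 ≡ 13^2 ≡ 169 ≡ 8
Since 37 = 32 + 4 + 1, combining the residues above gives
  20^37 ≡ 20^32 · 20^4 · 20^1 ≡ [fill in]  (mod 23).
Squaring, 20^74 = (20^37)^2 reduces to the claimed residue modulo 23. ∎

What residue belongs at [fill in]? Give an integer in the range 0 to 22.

20^32 · 20^4 · 20^1 ≡ 8 · 12 · 20 = 1920.
1920 mod 23 = 11, so 20^37 ≡ 11 (mod 23).

11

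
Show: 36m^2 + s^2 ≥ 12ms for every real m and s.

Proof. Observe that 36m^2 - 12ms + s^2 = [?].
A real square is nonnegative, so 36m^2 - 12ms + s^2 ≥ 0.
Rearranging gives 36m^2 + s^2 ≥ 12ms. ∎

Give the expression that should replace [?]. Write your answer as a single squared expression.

(6m - s)^2

36m^2 - 12ms + s^2 is a perfect-square trinomial: the outer terms are (6m)^2 and (s)^2, and the cross term is -2·6m·s.
So 36m^2 - 12ms + s^2 = (6m - s)^2 ≥ 0.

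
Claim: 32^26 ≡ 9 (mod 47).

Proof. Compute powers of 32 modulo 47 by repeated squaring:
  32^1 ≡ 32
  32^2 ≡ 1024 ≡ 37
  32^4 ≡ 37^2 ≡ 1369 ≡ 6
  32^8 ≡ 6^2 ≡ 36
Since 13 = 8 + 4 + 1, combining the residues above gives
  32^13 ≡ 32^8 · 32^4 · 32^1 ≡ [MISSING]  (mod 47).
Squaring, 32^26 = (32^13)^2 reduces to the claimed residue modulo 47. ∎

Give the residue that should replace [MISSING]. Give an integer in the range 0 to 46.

3

32^8 · 32^4 · 32^1 ≡ 36 · 6 · 32 = 6912.
6912 mod 47 = 3, so 32^13 ≡ 3 (mod 47).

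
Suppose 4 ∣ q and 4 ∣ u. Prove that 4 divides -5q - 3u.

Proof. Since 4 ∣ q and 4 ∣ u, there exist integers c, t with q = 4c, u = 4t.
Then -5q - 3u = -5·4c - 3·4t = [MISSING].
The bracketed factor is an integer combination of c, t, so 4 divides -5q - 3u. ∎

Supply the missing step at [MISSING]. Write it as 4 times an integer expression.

Each term has a factor of 4: -5·4c - 3·4t = 4·(-5c - 3t).
Since -5c - 3t is an integer, 4 ∣ (-5q - 3u).

4(-5c - 3t)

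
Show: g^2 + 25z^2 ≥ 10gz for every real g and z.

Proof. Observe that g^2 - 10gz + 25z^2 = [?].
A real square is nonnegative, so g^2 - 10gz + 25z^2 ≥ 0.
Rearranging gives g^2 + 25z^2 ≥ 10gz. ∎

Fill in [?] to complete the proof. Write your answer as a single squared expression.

(g - 5z)^2

The leading and trailing coefficients are 1^2 and 5^2, and 10 = 2·1·5, so the trinomial is (g - 5z)^2.
Hence g^2 - 10gz + 25z^2 ≥ 0.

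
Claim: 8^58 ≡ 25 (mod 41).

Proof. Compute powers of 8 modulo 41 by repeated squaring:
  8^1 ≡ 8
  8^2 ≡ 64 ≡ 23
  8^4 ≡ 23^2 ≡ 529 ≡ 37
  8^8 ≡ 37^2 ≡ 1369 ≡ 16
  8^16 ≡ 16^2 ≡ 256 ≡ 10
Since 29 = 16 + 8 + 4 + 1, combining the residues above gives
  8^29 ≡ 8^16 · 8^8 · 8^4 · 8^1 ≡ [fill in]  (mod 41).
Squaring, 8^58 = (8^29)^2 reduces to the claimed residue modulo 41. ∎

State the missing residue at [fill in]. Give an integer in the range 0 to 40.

8^16 · 8^8 · 8^4 · 8^1 ≡ 10 · 16 · 37 · 8 = 47360.
47360 mod 41 = 5, so 8^29 ≡ 5 (mod 41).

5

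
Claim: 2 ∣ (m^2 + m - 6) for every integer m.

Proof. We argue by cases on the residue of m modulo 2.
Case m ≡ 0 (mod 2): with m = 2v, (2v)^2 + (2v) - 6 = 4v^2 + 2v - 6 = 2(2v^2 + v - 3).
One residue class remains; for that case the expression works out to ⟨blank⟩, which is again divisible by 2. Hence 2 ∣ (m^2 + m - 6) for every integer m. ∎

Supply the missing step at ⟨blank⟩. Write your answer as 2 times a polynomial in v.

Only m ≡ 1 (mod 2) is unaccounted for. Put m = 2v+1:
(2v+1)^2 + (2v+1) - 6 expands to 4v^2 + 6v - 4,
and factoring out 2 leaves 2(2v^2 + 3v - 2).

2(2v^2 + 3v - 2)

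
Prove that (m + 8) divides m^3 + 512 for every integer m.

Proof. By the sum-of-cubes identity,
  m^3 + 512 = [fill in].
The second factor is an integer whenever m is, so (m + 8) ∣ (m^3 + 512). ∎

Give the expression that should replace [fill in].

(m + 8)(m^2 - 8m + 64)

a^3 + b^3 = (a + b)(a^2 - ab + b^2). With a = m, b = 8:
m^3 + 512 = (m + 8)(m^2 - 8m + 64).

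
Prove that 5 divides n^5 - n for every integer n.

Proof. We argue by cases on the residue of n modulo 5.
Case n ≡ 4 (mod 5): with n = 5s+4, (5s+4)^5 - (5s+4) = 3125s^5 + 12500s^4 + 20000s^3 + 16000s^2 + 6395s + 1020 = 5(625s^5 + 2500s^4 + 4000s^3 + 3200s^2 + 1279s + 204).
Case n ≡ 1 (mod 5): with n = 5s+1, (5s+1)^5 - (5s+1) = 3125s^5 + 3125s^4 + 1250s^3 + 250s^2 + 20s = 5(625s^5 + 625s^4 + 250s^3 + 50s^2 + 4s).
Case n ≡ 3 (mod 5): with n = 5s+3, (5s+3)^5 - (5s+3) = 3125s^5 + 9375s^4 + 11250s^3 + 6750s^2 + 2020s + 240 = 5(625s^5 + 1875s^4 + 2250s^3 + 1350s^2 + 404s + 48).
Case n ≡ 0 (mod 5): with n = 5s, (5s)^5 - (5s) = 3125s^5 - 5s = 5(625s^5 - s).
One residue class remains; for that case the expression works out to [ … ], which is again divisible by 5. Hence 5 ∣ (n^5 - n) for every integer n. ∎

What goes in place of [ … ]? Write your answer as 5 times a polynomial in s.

Only n ≡ 2 (mod 5) is unaccounted for. Put n = 5s+2:
(5s+2)^5 - (5s+2) expands to 3125s^5 + 6250s^4 + 5000s^3 + 2000s^2 + 395s + 30,
and factoring out 5 leaves 5(625s^5 + 1250s^4 + 1000s^3 + 400s^2 + 79s + 6).

5(625s^5 + 1250s^4 + 1000s^3 + 400s^2 + 79s + 6)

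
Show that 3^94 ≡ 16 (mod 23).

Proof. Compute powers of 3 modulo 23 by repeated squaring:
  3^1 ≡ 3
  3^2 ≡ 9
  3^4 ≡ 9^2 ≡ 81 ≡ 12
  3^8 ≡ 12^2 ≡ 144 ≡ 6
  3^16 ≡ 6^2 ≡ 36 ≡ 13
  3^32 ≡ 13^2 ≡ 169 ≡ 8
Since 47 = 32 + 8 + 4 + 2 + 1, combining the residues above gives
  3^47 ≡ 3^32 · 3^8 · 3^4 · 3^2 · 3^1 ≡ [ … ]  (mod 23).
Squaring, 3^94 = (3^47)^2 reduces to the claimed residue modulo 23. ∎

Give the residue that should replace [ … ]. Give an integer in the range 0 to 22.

Multiply the listed residues: 8 · 6 · 12 · 9 · 3 = 48 → 576 → 5184 → 15552.
Reducing modulo 23: 15552 = 676·23 + 4, so 3^47 ≡ 4.

4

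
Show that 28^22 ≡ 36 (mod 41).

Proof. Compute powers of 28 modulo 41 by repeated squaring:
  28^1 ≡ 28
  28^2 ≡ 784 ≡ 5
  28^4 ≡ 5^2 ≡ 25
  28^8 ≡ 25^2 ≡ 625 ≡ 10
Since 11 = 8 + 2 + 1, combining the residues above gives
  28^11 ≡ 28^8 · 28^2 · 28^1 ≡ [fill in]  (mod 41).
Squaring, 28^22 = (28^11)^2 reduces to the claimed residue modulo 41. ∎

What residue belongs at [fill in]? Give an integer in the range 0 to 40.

Multiply the listed residues: 10 · 5 · 28 = 50 → 1400.
Reducing modulo 41: 1400 = 34·41 + 6, so 28^11 ≡ 6.

6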